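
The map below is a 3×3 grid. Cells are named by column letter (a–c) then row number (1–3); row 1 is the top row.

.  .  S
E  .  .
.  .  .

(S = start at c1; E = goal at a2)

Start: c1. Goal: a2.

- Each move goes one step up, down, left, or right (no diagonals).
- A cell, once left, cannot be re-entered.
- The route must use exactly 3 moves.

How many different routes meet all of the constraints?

Need simple routes of exactly 3 moves from c1 to a2 (Manhattan distance 3, so 0 moves are spent on a detour and 0 undoing it).
Enumerating: c1 c2 b2 a2 | c1 b1 b2 a2 | c1 b1 a1 a2.
That gives 3 routes.

3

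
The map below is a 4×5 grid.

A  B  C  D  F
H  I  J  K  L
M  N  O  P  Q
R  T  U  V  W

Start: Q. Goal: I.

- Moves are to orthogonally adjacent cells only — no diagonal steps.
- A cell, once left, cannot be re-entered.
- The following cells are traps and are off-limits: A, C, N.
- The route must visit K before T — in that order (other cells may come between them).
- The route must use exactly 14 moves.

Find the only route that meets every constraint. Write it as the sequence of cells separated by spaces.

Q L F D K J O P V U T R M H I

The waypoints must appear in the order K, T, with no cell reused.
Route from Q: up 2 to F, left 1 to D, down 1 to K, left 1 to J, down 1 to O, right 1 to P, down 1 to V, left 3 to R, up 2 to H, right 1 to I — 14 moves in all.
Check: order respected (K at step 4, T at step 10); 14 moves as required.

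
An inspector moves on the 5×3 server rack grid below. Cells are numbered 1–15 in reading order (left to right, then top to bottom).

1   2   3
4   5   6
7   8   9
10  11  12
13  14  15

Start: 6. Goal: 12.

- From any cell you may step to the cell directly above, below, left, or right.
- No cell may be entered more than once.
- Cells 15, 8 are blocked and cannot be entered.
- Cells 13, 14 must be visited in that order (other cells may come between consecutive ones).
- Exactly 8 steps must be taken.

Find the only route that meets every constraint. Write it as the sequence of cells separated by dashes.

The waypoints must appear in the order 13, 14, with no cell reused.
Route from 6: left 2 to 4, down 3 to 13, right 1 to 14, up 1 to 11, right 1 to 12 — 8 moves in all.
Check: order respected (13 at step 5, 14 at step 6); 8 moves as required.

6 - 5 - 4 - 7 - 10 - 13 - 14 - 11 - 12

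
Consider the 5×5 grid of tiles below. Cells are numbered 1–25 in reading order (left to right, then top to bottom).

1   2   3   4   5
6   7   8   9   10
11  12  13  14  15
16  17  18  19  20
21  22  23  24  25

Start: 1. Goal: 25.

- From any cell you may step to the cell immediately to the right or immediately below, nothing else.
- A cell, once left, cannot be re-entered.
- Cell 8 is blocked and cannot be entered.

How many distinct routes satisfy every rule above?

40

A right/down-only route from 1 to 25 makes exactly 4 down-moves and 4 right-moves in some order.
With no other constraints that would be C(8,4) = 70 routes.
Subtract routes through each blocked cell (inclusion–exclusion for overlaps): − through 8: 30 → 40.
That gives 40 routes.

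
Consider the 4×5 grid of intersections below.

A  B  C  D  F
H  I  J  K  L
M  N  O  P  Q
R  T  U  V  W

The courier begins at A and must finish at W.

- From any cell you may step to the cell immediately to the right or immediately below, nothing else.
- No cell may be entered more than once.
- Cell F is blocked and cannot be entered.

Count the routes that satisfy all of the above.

34

A right/down-only route from A to W makes exactly 3 down-moves and 4 right-moves in some order.
With no other constraints that would be C(7,3) = 35 routes.
Subtract routes through each blocked cell (inclusion–exclusion for overlaps): − through F: 1 → 34.
That gives 34 routes.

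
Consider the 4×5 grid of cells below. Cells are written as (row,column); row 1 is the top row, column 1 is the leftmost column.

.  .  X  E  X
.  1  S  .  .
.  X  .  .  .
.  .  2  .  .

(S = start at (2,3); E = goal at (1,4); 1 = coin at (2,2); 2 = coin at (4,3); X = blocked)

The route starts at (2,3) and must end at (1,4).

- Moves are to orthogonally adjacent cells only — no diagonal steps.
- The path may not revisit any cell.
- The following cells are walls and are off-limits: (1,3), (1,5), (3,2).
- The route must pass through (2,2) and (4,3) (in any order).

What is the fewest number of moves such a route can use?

10

Any route passes through (2,2) and (4,3) in some order between (2,3) and (1,4). Summing Manhattan distances along each leg and taking the cheapest ordering ((2,3) → (2,2) → (4,3) → (1,4)) gives a lower bound of 1 + 3 + 4 = 8 moves.
The shortest route satisfying every rule uses 10 moves: (2,3) → (2,2) → (2,1) → (3,1) → (4,1) → (4,2) → (4,3) → (3,3) → (3,4) → (2,4) → (1,4).
The bound of 8 isn't tight here; checking systematically, no route of length 8 through 9 satisfies every constraint, so 10 is the minimum.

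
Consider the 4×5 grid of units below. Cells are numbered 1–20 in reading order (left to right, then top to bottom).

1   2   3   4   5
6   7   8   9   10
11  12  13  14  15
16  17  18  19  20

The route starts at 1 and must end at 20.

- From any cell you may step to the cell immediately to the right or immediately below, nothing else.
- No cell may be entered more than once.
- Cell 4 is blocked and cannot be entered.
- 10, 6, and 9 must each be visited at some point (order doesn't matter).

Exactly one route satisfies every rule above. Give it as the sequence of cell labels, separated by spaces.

Moves only go right or down, so the column and row indices never decrease.
Route from 1: down 1 to 6, right 4 to 10, down 2 to 20 — 7 moves in all.
Check: all required cells visited.

1 6 7 8 9 10 15 20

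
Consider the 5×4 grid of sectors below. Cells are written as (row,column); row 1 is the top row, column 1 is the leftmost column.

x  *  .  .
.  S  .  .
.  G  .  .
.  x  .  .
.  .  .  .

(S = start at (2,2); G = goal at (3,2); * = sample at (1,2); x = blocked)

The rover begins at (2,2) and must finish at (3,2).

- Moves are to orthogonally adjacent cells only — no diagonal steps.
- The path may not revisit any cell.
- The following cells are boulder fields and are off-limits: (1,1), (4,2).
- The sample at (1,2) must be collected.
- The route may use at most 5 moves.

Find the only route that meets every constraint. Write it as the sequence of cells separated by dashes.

(2,2) - (1,2) - (1,3) - (2,3) - (3,3) - (3,2)

The budget equals the shortest possible length, so every move has to be on a shortest route through the required cells.
Route from (2,2): up 1 to (1,2), right 1 to (1,3), down 2 to (3,3), left 1 to (3,2) — 5 moves in all.
Check: all required cells visited; 5 ≤ 5 moves.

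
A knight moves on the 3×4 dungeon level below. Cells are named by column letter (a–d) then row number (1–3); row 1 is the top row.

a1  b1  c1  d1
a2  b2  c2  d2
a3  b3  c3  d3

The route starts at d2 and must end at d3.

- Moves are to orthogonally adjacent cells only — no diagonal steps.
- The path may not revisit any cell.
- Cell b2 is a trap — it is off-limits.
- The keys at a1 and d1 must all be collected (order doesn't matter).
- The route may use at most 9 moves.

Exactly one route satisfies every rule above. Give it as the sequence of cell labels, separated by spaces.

d2 d1 c1 b1 a1 a2 a3 b3 c3 d3

Any route must reach a1 and d1 and still end at d3 within 9 moves, so the order of the required stops is forced.
Route from d2: up 1 to d1, left 3 to a1, down 2 to a3, right 3 to d3 — 9 moves in all.
Check: all required cells visited; 9 ≤ 9 moves.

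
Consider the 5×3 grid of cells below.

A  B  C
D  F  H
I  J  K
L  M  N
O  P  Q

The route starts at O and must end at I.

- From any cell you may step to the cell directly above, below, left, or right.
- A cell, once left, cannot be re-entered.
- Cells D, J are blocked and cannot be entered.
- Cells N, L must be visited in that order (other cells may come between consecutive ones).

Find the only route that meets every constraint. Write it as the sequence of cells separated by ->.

O -> P -> Q -> N -> M -> L -> I

The waypoints must appear in the order N, L, with no cell reused.
Route from O: 2× right (reaching Q), up to N, 2× left (reaching L), up to I — 6 moves in all.
Check: order respected (N at step 3, L at step 5).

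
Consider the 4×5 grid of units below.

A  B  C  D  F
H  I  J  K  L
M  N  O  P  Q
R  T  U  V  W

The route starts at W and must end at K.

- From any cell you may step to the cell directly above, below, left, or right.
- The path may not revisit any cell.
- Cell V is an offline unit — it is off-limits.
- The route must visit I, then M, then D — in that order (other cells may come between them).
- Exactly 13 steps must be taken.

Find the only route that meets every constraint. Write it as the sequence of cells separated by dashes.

The waypoints must appear in the order I, M, D, with no cell reused.
Route from W: up 1 to Q, left 2 to O, up 1 to J, left 1 to I, down 1 to N, left 1 to M, up 2 to A, right 3 to D, down 1 to K — 13 moves in all.
Check: order respected (I at step 5, M at step 7, D at step 12); 13 moves as required.

W - Q - P - O - J - I - N - M - H - A - B - C - D - K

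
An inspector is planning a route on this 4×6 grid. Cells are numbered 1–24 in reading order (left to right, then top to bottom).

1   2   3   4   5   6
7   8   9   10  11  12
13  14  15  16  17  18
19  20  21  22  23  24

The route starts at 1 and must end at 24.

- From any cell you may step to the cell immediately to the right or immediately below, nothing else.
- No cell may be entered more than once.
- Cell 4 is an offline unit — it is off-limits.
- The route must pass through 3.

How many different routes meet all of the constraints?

10

A right/down-only route from 1 to 24 makes exactly 3 down-moves and 5 right-moves in some order.
With no other constraints that would be C(8,3) = 56 routes.
Split at 3 and multiply the segment counts (each segment already excludes blocked cells): 1→3: 1; 3→24: 10; product = 10.
That gives 10 routes.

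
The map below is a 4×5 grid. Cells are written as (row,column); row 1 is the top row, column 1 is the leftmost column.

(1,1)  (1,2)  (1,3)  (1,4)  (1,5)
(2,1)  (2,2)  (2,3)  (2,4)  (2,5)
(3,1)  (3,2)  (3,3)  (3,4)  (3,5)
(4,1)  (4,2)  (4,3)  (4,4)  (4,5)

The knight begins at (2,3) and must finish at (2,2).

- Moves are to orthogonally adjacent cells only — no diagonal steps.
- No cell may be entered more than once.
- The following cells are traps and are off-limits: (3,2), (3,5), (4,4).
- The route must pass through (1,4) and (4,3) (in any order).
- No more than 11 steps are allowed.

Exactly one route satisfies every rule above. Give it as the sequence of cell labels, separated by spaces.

(2,3) (1,3) (1,4) (2,4) (3,4) (3,3) (4,3) (4,2) (4,1) (3,1) (2,1) (2,2)

The budget equals the shortest possible length, so every move has to be on a shortest route through the required cells.
Route from (2,3): up 1 to (1,3), right 1 to (1,4), down 2 to (3,4), left 1 to (3,3), down 1 to (4,3), left 2 to (4,1), up 2 to (2,1), right 1 to (2,2) — 11 moves in all.
Check: all required cells visited; 11 ≤ 11 moves.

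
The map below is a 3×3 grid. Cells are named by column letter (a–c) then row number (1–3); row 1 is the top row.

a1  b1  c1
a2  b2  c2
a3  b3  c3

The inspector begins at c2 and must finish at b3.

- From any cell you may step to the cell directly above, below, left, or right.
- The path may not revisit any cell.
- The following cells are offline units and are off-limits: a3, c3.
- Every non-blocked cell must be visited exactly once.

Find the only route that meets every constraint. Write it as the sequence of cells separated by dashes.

c2 - c1 - b1 - a1 - a2 - b2 - b3

Need to visit all 7 open cells exactly once, starting at c2 and ending at b3.
Cell a1 has only two open neighbours (a2 and b1), so the path must pass straight through it: one of those is the cell it's entered from and the other is where it exits.
Route from c2: up 1 to c1, left 2 to a1, down 1 to a2, right 1 to b2, down 1 to b3 — 6 moves in all.
Check: all 7 open cells covered.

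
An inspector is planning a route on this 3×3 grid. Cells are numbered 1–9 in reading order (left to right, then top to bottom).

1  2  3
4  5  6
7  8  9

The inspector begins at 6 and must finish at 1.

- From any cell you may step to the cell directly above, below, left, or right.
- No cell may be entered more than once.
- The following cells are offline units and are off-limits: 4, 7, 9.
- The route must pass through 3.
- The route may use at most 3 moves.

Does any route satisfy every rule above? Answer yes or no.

One route that works: 6 → 3 → 2 → 1.

yes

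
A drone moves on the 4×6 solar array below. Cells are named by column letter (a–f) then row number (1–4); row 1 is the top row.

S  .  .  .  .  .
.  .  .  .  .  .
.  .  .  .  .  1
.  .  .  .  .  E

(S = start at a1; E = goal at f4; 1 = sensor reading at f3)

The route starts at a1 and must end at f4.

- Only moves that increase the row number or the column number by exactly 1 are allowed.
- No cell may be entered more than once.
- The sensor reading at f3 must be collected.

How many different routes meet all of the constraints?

A right/down-only route from a1 to f4 makes exactly 3 down-moves and 5 right-moves in some order.
With no other constraints that would be C(8,3) = 56 routes.
Split at f3 and multiply the segment counts: a1→f3: 21; f3→f4: 1; product = 21.
That gives 21 routes.

21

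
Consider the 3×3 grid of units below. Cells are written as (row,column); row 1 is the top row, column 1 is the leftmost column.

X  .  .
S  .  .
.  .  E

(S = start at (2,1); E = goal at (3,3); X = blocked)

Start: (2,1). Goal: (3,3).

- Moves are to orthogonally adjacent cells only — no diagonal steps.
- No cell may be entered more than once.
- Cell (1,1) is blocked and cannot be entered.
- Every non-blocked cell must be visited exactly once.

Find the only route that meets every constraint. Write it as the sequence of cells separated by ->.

Need to visit all 8 open cells exactly once, starting at (2,1) and ending at (3,3).
Cell (1,3) has only two open neighbours ((2,3) and (1,2)), so the path must pass straight through it: one of those is the cell it's entered from and the other is where it exits.
Route from (2,1): down 1 to (3,1), right 1 to (3,2), up 2 to (1,2), right 1 to (1,3), down 2 to (3,3) — 7 moves in all.
Check: all 8 open cells covered.

(2,1) -> (3,1) -> (3,2) -> (2,2) -> (1,2) -> (1,3) -> (2,3) -> (3,3)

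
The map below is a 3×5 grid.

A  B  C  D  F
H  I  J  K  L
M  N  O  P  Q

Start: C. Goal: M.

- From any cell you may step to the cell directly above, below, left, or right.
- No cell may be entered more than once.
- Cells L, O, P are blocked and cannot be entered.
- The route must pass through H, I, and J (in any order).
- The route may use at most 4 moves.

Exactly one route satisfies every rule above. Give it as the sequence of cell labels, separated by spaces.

Any route must reach H, I, and J and still end at M within 4 moves, so the order of the required stops is forced.
Route from C: down 1 to J, left 2 to H, down 1 to M — 4 moves in all.
Check: all required cells visited; 4 ≤ 4 moves.

C J I H M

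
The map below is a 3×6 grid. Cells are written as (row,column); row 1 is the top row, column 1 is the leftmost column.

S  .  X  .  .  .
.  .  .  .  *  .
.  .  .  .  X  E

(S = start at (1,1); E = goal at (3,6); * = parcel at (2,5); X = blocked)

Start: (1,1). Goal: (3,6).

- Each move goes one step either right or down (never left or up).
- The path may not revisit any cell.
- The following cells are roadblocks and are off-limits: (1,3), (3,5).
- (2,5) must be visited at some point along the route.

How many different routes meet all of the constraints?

A right/down-only route from (1,1) to (3,6) makes exactly 2 down-moves and 5 right-moves in some order.
With no other constraints that would be C(7,2) = 21 routes.
Split at (2,5) and multiply the segment counts (each segment already excludes blocked cells): (1,1)→(2,5): 2; (2,5)→(3,6): 1; product = 2.
That gives 2 routes.

2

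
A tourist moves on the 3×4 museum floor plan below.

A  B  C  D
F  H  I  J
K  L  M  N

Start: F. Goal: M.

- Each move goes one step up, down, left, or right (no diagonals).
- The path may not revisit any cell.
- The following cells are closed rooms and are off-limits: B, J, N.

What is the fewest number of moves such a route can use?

3

The Manhattan distance from F to M is |2−3| + |1−3| = 3, so at least 3 moves are needed.
A route of 3 moves achieves this: F → K → L → M.
Since 3 matches the lower bound, it is optimal.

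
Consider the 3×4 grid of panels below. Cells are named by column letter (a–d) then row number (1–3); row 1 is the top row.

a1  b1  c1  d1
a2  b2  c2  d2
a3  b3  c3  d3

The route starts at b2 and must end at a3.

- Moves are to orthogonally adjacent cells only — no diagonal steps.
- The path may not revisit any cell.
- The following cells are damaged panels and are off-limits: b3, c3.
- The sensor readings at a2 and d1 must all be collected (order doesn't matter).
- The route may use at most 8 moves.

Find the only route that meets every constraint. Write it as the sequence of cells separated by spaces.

The 8-move cap with required stops at a2, d1 leaves no slack for detours.
Route from b2: 2× right (reaching d2), up to d1, 3× left (reaching a1), 2× down (reaching a3) — 8 moves in all.
Check: all required cells visited; 8 ≤ 8 moves.

b2 c2 d2 d1 c1 b1 a1 a2 a3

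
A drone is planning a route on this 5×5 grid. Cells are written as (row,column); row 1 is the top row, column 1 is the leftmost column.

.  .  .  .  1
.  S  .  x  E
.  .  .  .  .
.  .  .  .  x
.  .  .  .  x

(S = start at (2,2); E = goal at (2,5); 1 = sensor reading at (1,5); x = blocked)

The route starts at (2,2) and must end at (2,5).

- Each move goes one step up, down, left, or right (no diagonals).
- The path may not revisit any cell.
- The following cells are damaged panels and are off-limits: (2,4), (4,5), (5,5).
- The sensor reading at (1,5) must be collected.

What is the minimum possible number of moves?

Any route passes through (1,5) somewhere between (2,2) and (2,5). Summing Manhattan distances along the two legs ((2,2) → (1,5) → (2,5)) gives a lower bound of 4 + 1 = 5 moves.
A route of 5 moves achieves this: (2,2) → (1,2) → (1,3) → (1,4) → (1,5) → (2,5).
Since 5 matches the lower bound, it is optimal.

5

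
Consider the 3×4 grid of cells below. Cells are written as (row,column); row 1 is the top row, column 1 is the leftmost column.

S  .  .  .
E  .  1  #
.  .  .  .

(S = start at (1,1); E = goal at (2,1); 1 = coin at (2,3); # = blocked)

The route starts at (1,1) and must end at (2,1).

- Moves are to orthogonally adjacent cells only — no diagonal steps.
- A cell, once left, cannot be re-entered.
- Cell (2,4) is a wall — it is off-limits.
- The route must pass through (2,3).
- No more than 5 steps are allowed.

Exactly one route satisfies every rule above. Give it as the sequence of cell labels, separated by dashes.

(1,1) - (1,2) - (1,3) - (2,3) - (2,2) - (2,1)

The budget equals the shortest possible length, so every move has to be on a shortest route through the required cells.
Route from (1,1): 2× right (reaching (1,3)), down to (2,3), 2× left (reaching (2,1)) — 5 moves in all.
Check: all required cells visited; 5 ≤ 5 moves.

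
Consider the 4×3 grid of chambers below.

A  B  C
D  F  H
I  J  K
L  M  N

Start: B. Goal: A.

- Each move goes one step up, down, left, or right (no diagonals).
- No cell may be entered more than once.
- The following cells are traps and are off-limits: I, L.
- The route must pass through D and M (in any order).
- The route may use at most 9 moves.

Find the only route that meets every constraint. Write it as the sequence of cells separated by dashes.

B - C - H - K - N - M - J - F - D - A

The budget equals the shortest possible length, so every move has to be on a shortest route through the required cells.
Route from B: right 1 to C, down 3 to N, left 1 to M, up 2 to F, left 1 to D, up 1 to A — 9 moves in all.
Check: all required cells visited; 9 ≤ 9 moves.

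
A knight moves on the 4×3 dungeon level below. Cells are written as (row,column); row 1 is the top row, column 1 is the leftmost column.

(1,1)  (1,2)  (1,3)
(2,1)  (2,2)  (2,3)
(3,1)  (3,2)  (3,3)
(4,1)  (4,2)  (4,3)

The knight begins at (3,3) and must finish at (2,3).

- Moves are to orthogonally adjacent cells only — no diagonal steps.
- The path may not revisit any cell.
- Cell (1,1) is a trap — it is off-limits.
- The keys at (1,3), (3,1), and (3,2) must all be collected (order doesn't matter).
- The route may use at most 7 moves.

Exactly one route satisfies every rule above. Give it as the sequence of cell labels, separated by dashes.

The budget equals the shortest possible length, so every move has to be on a shortest route through the required cells.
Route from (3,3): left 2 to (3,1), up 1 to (2,1), right 1 to (2,2), up 1 to (1,2), right 1 to (1,3), down 1 to (2,3) — 7 moves in all.
Check: all required cells visited; 7 ≤ 7 moves.

(3,3) - (3,2) - (3,1) - (2,1) - (2,2) - (1,2) - (1,3) - (2,3)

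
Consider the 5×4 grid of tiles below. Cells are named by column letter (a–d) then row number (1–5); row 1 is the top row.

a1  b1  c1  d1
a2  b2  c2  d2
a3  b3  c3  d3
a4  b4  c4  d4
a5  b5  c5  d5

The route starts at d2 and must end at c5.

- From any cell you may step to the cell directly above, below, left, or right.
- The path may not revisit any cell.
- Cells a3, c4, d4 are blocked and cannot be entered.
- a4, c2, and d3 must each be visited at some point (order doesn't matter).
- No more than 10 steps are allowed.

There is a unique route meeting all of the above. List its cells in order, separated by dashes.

Any route must reach a4, c2, and d3 and still end at c5 within 10 moves, so the order of the required stops is forced.
Route from d2: down to d3, left to c3, up to c2, left to b2, 2× down (reaching b4), left to a4, down to a5, 2× right (reaching c5) — 10 moves in all.
Check: all required cells visited; 10 ≤ 10 moves.

d2 - d3 - c3 - c2 - b2 - b3 - b4 - a4 - a5 - b5 - c5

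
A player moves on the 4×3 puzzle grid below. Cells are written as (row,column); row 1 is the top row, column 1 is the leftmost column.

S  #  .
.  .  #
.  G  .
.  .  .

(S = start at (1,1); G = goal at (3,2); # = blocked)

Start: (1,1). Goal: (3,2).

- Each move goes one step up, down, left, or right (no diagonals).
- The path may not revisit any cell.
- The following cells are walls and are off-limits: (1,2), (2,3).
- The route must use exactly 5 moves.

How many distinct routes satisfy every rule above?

Need simple routes of exactly 5 moves from (1,1) to (3,2) (Manhattan distance 3, so 1 moves are spent on a detour and 1 undoing it).
Enumerating: (1,1) (2,1) (3,1) (4,1) (4,2) (3,2).
That gives 1 route.

1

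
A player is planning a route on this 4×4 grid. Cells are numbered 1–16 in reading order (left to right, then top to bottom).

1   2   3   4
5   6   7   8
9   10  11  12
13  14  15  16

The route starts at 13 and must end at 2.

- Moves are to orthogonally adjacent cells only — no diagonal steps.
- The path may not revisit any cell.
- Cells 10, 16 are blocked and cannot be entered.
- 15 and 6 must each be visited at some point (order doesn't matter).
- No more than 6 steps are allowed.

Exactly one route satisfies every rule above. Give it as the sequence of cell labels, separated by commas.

13, 14, 15, 11, 7, 6, 2

The budget equals the shortest possible length, so every move has to be on a shortest route through the required cells.
Route from 13: 2× right (reaching 15), 2× up (reaching 7), left to 6, up to 2 — 6 moves in all.
Check: all required cells visited; 6 ≤ 6 moves.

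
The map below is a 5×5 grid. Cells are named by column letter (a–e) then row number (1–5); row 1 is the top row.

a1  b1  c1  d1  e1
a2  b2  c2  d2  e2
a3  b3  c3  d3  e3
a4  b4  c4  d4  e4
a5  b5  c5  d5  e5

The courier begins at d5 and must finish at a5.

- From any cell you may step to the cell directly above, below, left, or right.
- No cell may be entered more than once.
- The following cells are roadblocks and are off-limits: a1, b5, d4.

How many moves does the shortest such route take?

The Manhattan distance from d5 to a5 is |5−5| + |4−1| = 3, so at least 3 moves are needed.
That bound ignores the blocked cells. Measuring each leg by the fewest moves that actually steer around them (d5→a5: 5) raises the lower bound to 5.
A route of 5 moves exists: d5 → c5 → c4 → b4 → a4 → a5.
Since 5 matches that lower bound, it is optimal.

5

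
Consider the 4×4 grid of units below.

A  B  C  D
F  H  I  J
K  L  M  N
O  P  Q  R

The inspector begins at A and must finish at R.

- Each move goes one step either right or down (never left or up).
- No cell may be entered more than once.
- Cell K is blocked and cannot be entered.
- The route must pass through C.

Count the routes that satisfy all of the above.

4

A right/down-only route from A to R makes exactly 3 down-moves and 3 right-moves in some order.
With no other constraints that would be C(6,3) = 20 routes.
Split at C and multiply the segment counts (each segment already excludes blocked cells): A→C: 1; C→R: 4; product = 4.
That gives 4 routes.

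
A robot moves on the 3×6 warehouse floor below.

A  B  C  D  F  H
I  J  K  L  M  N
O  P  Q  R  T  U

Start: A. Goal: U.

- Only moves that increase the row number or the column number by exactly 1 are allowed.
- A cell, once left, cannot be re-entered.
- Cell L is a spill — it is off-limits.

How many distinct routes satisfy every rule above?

A right/down-only route from A to U makes exactly 2 down-moves and 5 right-moves in some order.
With no other constraints that would be C(7,2) = 21 routes.
Subtract routes through each blocked cell (inclusion–exclusion for overlaps): − through L: 12 → 9.
That gives 9 routes.

9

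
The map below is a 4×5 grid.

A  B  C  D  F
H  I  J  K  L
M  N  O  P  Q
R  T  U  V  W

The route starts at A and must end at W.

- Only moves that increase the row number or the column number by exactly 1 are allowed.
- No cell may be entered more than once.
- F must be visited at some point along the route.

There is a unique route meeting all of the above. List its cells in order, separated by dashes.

A - B - C - D - F - L - Q - W

Moves only go right or down, so the column and row indices never decrease.
Route from A: right 4 to F, down 3 to W — 7 moves in all.
Check: all required cells visited.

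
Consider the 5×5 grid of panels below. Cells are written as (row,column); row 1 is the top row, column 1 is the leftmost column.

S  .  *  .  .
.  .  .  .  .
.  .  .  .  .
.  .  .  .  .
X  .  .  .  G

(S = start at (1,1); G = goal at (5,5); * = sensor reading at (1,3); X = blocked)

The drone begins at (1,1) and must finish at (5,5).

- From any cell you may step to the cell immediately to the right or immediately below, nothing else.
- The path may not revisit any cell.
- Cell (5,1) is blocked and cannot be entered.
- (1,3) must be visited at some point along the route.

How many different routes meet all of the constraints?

15

A right/down-only route from (1,1) to (5,5) makes exactly 4 down-moves and 4 right-moves in some order.
With no other constraints that would be C(8,4) = 70 routes.
Split at (1,3) and multiply the segment counts (each segment already excludes blocked cells): (1,1)→(1,3): 1; (1,3)→(5,5): 15; product = 15.
That gives 15 routes.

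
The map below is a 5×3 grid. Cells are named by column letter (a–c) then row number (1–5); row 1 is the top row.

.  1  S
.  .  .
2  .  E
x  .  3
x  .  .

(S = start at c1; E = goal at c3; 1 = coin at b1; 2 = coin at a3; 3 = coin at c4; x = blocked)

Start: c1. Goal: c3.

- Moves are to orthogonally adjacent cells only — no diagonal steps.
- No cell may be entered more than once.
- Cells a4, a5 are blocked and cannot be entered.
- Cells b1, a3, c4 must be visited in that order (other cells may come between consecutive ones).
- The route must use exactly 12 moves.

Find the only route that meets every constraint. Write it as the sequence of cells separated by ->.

c1 -> c2 -> b2 -> b1 -> a1 -> a2 -> a3 -> b3 -> b4 -> b5 -> c5 -> c4 -> c3

The waypoints must appear in the order b1, a3, c4, with no cell reused.
Route from c1: down 1 to c2, left 1 to b2, up 1 to b1, left 1 to a1, down 2 to a3, right 1 to b3, down 2 to b5, right 1 to c5, up 2 to c3 — 12 moves in all.
Check: order respected (1 at step 3, 2 at step 6, 3 at step 11); 12 moves as required.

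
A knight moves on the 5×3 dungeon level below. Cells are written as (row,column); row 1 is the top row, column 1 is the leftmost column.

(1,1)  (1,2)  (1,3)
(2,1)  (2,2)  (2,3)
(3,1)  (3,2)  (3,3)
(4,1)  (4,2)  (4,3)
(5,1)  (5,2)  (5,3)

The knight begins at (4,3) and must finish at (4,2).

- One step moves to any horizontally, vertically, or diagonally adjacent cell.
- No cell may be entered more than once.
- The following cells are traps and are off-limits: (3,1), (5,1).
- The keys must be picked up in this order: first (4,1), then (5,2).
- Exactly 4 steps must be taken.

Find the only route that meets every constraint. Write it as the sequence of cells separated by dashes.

(4,3) - (3,2) - (4,1) - (5,2) - (4,2)

The waypoints must appear in the order (4,1), (5,2), with no cell reused.
Route from (4,3): up-left 1 to (3,2), down-left 1 to (4,1), down-right 1 to (5,2), up 1 to (4,2) — 4 moves in all.
Check: order respected ((4,1) at step 2, (5,2) at step 3); 4 moves as required.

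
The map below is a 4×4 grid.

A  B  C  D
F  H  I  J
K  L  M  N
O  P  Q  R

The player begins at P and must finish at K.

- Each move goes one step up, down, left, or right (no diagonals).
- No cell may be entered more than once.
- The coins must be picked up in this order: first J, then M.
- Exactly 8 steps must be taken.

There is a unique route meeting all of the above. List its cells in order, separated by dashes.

The waypoints must appear in the order J, M, with no cell reused.
Route from P: 2× right (reaching R), 2× up (reaching J), left to I, down to M, 2× left (reaching K) — 8 moves in all.
Check: order respected (J at step 4, M at step 6); 8 moves as required.

P - Q - R - N - J - I - M - L - K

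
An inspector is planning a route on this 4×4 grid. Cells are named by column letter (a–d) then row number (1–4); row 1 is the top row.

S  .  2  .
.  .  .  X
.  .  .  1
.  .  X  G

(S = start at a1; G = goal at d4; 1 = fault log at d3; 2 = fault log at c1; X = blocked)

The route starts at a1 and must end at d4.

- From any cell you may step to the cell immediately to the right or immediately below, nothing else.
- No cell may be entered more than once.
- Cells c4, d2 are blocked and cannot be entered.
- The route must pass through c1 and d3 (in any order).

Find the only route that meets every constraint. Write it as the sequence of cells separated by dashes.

a1 - b1 - c1 - c2 - c3 - d3 - d4

Moves only go right or down, so the column and row indices never decrease.
Route from a1: 2× right (reaching c1), 2× down (reaching c3), right to d3, down to d4 — 6 moves in all.
Check: all required cells visited.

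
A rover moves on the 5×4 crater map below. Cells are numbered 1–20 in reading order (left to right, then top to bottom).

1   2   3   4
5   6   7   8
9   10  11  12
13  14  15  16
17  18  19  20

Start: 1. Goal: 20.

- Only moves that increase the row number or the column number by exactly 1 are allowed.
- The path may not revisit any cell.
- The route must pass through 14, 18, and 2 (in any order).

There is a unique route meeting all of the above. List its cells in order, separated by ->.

Moves only go right or down, so the column and row indices never decrease.
Route from 1: right 1 to 2, down 4 to 18, right 2 to 20 — 7 moves in all.
Check: all required cells visited.

1 -> 2 -> 6 -> 10 -> 14 -> 18 -> 19 -> 20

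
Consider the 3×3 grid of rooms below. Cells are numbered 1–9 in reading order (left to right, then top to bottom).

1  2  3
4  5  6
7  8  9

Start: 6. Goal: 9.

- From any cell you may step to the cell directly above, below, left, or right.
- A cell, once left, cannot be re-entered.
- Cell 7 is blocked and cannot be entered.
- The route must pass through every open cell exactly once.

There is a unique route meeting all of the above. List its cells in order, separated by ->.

Need to visit all 8 open cells exactly once, starting at 6 and ending at 9.
Route from 6: up to 3, 2× left (reaching 1), down to 4, right to 5, down to 8, right to 9 — 7 moves in all.
Check: all 8 open cells covered.

6 -> 3 -> 2 -> 1 -> 4 -> 5 -> 8 -> 9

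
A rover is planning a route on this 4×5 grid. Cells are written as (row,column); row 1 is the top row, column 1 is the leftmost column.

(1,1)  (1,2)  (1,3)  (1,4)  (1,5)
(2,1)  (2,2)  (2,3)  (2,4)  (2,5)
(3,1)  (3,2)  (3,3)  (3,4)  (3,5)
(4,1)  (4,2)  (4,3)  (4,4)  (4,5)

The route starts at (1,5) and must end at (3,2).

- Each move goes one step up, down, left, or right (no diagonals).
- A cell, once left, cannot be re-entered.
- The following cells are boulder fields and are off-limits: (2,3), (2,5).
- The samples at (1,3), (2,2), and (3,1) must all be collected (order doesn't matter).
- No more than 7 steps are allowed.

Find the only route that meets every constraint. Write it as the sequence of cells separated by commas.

The budget equals the shortest possible length, so every move has to be on a shortest route through the required cells.
Route from (1,5): 3× left (reaching (1,2)), down to (2,2), left to (2,1), down to (3,1), right to (3,2) — 7 moves in all.
Check: all required cells visited; 7 ≤ 7 moves.

(1,5), (1,4), (1,3), (1,2), (2,2), (2,1), (3,1), (3,2)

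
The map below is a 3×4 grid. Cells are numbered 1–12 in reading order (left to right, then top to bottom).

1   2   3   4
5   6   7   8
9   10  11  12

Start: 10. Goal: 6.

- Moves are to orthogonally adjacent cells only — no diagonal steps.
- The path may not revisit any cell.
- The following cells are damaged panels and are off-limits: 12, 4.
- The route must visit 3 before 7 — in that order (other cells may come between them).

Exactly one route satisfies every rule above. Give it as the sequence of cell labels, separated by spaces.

10 9 5 1 2 3 7 6

The waypoints must appear in the order 3, 7, with no cell reused.
Route from 10: left 1 to 9, up 2 to 1, right 2 to 3, down 1 to 7, left 1 to 6 — 7 moves in all.
Check: order respected (3 at step 5, 7 at step 6).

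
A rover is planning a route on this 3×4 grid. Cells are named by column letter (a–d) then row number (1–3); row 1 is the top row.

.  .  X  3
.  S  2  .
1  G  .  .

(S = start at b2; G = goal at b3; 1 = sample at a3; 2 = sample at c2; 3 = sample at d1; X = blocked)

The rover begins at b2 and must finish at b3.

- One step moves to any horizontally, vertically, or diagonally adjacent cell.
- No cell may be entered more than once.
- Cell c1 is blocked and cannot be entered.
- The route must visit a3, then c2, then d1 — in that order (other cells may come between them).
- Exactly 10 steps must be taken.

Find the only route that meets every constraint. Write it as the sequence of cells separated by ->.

The waypoints must appear in the order a3, c2, d1, with no cell reused.
Route from b2: down-left to a3, 2× up (reaching a1), right to b1, down-right to c2, up-right to d1, 2× down (reaching d3), 2× left (reaching b3) — 10 moves in all.
Check: order respected (1 at step 1, 2 at step 5, 3 at step 6); 10 moves as required.

b2 -> a3 -> a2 -> a1 -> b1 -> c2 -> d1 -> d2 -> d3 -> c3 -> b3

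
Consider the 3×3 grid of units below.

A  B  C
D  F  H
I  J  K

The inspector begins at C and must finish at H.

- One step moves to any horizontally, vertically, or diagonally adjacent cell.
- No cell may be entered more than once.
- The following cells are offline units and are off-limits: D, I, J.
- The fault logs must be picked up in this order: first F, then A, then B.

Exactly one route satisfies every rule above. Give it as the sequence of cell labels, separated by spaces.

The waypoints must appear in the order F, A, B, with no cell reused.
Route from C: down-left to F, up-left to A, right to B, down-right to H — 4 moves in all.
Check: order respected (F at step 1, A at step 2, B at step 3).

C F A B H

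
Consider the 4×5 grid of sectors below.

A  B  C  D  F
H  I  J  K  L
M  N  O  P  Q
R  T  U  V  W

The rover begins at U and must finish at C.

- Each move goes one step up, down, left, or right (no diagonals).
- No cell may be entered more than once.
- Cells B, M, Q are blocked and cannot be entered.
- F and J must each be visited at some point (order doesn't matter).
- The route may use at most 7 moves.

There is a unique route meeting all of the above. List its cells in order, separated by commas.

The budget equals the shortest possible length, so every move has to be on a shortest route through the required cells.
Route from U: up 2 to J, right 2 to L, up 1 to F, left 2 to C — 7 moves in all.
Check: all required cells visited; 7 ≤ 7 moves.

U, O, J, K, L, F, D, C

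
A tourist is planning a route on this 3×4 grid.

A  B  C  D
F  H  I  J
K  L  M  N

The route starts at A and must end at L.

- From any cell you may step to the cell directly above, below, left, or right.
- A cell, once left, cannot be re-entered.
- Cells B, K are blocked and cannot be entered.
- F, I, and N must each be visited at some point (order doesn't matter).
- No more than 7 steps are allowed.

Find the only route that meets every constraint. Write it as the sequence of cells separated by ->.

The budget equals the shortest possible length, so every move has to be on a shortest route through the required cells.
Route from A: down to F, 3× right (reaching J), down to N, 2× left (reaching L) — 7 moves in all.
Check: all required cells visited; 7 ≤ 7 moves.

A -> F -> H -> I -> J -> N -> M -> L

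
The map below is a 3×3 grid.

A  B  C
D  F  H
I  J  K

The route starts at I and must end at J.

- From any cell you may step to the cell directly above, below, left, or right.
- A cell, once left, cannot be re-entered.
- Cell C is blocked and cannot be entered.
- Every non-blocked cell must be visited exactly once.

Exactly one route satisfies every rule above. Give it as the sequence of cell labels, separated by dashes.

I - D - A - B - F - H - K - J

Need to visit all 8 open cells exactly once, starting at I and ending at J.
Cell H has only two open neighbours (K and F), so the path must pass straight through it: one of those is the cell it's entered from and the other is where it exits.
Route from I: up 2 to A, right 1 to B, down 1 to F, right 1 to H, down 1 to K, left 1 to J — 7 moves in all.
Check: all 8 open cells covered.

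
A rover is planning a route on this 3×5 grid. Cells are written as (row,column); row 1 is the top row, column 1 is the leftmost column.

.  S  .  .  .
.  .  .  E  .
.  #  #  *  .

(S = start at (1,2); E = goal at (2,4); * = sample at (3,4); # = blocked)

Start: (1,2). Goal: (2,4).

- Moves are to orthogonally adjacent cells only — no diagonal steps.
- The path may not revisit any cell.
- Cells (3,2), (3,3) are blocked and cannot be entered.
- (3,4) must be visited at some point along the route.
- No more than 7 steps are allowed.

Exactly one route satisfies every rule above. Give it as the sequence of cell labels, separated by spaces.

The 7-move cap with required stops at (3,4) leaves no slack for detours.
Route from (1,2): right 3 to (1,5), down 2 to (3,5), left 1 to (3,4), up 1 to (2,4) — 7 moves in all.
Check: all required cells visited; 7 ≤ 7 moves.

(1,2) (1,3) (1,4) (1,5) (2,5) (3,5) (3,4) (2,4)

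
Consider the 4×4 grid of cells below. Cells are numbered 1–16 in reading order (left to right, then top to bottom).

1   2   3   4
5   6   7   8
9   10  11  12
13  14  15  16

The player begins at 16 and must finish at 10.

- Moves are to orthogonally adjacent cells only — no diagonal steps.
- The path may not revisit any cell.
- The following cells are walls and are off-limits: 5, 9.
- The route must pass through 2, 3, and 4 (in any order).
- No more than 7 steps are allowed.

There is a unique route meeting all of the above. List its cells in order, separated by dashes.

16 - 12 - 8 - 4 - 3 - 2 - 6 - 10

The 7-move cap with required stops at 2, 3, 4 leaves no slack for detours.
Route from 16: 3× up (reaching 4), 2× left (reaching 2), 2× down (reaching 10) — 7 moves in all.
Check: all required cells visited; 7 ≤ 7 moves.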